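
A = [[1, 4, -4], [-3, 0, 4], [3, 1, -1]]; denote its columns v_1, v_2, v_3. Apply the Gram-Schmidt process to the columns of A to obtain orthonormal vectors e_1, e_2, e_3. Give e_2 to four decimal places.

e_2 = (0.9563, 0.2910, -0.0277)

e_1 = v_1/‖v_1‖ = (1, -3, 3)/4.3589 = (0.2294, -0.6882, 0.6882).
r_{12} = e_1·v_2 = 1.6059.
u_2 = v_2 − 1.6059·e_1 = (3.6316, 1.1053, -0.1053).
‖u_2‖ = 3.7975, so e_2 = (0.9563, 0.2910, -0.0277).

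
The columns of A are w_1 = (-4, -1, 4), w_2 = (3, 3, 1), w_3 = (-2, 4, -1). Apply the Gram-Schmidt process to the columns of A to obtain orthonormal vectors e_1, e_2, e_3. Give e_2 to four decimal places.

w_1 = (-4, -1, 4); ‖w_1‖ = 5.7446, so e_1 = (-0.6963, -0.1741, 0.6963).
e_1·w_2 = (-0.6963)·3 + (-0.1741)·3 + 0.6963·1 = -1.9149.
u_2 = w_2 + 1.9149·e_1 = (1.6667, 2.6667, 2.3333).
‖u_2‖ = 3.9158, so e_2 = (0.4256, 0.6810, 0.5959).

e_2 = (0.4256, 0.6810, 0.5959)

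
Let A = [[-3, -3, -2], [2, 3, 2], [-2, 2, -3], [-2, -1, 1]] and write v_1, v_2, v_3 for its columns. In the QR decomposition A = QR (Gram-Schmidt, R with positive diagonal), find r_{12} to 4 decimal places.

q_1 = v_1/‖v_1‖ = (-3, 2, -2, -2)/4.5826 = (-0.6547, 0.4364, -0.4364, -0.4364).
r_{12} = q_1·v_2 = 2.8368.

r_{12} = 2.8368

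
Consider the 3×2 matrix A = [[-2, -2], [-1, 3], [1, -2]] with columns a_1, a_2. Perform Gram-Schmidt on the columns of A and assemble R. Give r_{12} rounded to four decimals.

r_{12} = -0.4082

e_1 = a_1/‖a_1‖ = (-2, -1, 1)/2.4495 = (-0.8165, -0.4082, 0.4082).
r_{12} = e_1·a_2 = -0.4082.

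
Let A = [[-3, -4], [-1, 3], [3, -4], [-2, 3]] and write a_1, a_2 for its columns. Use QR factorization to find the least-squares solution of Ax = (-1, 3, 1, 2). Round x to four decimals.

x = (0.0795, 0.3143)

e_1 = a_1/‖a_1‖ = (-3, -1, 3, -2)/4.7958 = (-0.6255, -0.2085, 0.6255, -0.4170).
r_{12} = e_1·a_2 = -1.8766.
u_2 = a_2 + 1.8766·e_1 = (-5.1739, 2.6087, -2.8261, 2.2174).
‖u_2‖ = 6.8175, so e_2 = (-0.7589, 0.3826, -0.4145, 0.3253).
Qᵀb = (-0.2085, 2.1428).
Back-substitute: x_2 = 2.1428/6.8175 = 0.3143.
x_1 = (-0.2085 + 1.8766·0.3143)/4.7958 = 0.0795.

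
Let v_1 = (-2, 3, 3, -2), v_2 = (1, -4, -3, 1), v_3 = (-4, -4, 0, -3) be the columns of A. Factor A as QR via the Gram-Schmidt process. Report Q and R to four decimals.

Q = [[-0.3922, -0.5364, -0.5909], [0.5883, -0.6481, -0.1564], [0.5883, -0.0670, 0.2607], [-0.3922, -0.5364, 0.7473]], R = [[5.0990, -4.9029, 0.3922], [0.0000, 1.7209, 6.3473], [0.0000, 0.0000, 0.7473]]

e_1 = v_1/‖v_1‖ = (-2, 3, 3, -2)/5.0990 = (-0.3922, 0.5883, 0.5883, -0.3922).
r_{12} = e_1·v_2 = -4.9029.
u_2 = v_2 + 4.9029·e_1 = (-0.9231, -1.1154, -0.1154, -0.9231).
‖u_2‖ = 1.7209, so e_2 = (-0.5364, -0.6481, -0.0670, -0.5364).
r_{13} = e_1·v_3 = 0.3922; r_{23} = e_2·v_3 = 6.3473.
u_3 = v_3 − 0.3922·e_1 − 6.3473·e_2 = (-0.4416, -0.1169, 0.1948, 0.5584).
‖u_3‖ = 0.7473, so e_3 = (-0.5909, -0.1564, 0.2607, 0.7473).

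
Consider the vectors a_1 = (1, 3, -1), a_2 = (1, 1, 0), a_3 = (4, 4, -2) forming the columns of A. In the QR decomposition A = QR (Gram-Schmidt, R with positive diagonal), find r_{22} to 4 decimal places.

r_{22} = 0.7385

a_1 = (1, 3, -1); ‖a_1‖ = 3.3166, so e_1 = (0.3015, 0.9045, -0.3015).
e_1·a_2 = 0.3015·1 + 0.9045·1 + (-0.3015)·0 = 1.2060.
u_2 = a_2 − 1.2060·e_1 = (0.6364, -0.0909, 0.3636).
r_{22} = ‖u_2‖ = 0.7385.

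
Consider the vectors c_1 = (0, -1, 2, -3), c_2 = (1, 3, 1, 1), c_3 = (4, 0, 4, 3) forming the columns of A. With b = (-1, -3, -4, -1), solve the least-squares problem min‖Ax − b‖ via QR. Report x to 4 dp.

x = (-0.4987, -1.1814, -0.2562)

c_1 = (0, -1, 2, -3); ‖c_1‖ = 3.7417, so q_1 = (0.0000, -0.2673, 0.5345, -0.8018).
q_1·c_2 = 0.0000·1 + (-0.2673)·3 + 0.5345·1 + (-0.8018)·1 = -1.0690.
u_2 = c_2 + 1.0690·q_1 = (1.0000, 2.7143, 1.5714, 0.1429).
‖u_2‖ = 3.2950, so q_2 = (0.3035, 0.8238, 0.4769, 0.0434).
q_1·c_3 = 0.0000·4 + (-0.2673)·0 + 0.5345·4 + (-0.8018)·3 = -0.2673; q_2·c_3 = 0.3035·4 + 0.8238·0 + 0.4769·4 + 0.0434·3 = 3.2517.
u_3 = c_3 + 0.2673·q_1 − 3.2517·q_2 = (3.0132, -2.7500, 2.5921, 2.6447).
‖u_3‖ = 5.5096, so q_3 = (0.5469, -0.4991, 0.4705, 0.4800).
Qᵀb = (-0.5345, -4.7257, -1.4114).
Back-substitute: x_3 = -1.4114/5.5096 = -0.2562.
x_2 = (-4.7257 − 3.2517·(-0.2562))/3.2950 = -1.1814.
x_1 = (-0.5345 + 1.0690·(-1.1814) + 0.2673·(-0.2562))/3.7417 = -0.4987.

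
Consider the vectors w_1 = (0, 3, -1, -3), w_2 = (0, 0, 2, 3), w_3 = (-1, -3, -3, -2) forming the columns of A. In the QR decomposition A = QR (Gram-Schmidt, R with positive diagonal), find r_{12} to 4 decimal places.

w_1 = (0, 3, -1, -3); ‖w_1‖ = 4.3589, so e_1 = (0.0000, 0.6882, -0.2294, -0.6882).
r_{12} = e_1·w_2 = -2.5236.

r_{12} = -2.5236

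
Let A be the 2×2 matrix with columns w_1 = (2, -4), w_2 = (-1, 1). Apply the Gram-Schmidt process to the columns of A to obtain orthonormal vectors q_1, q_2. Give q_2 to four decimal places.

q_1 = w_1/‖w_1‖ = (2, -4)/4.4721 = (0.4472, -0.8944).
r_{12} = q_1·w_2 = -1.3416.
u_2 = w_2 + 1.3416·q_1 = (-0.4000, -0.2000).
‖u_2‖ = 0.4472, so q_2 = (-0.8944, -0.4472).

q_2 = (-0.8944, -0.4472)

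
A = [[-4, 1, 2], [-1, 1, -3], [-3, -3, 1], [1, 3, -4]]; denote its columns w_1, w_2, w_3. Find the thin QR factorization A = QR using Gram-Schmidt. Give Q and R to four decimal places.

w_1 = (-4, -1, -3, 1); ‖w_1‖ = 5.1962, so q_1 = (-0.7698, -0.1925, -0.5774, 0.1925).
q_1·w_2 = (-0.7698)·1 + (-0.1925)·1 + (-0.5774)·(-3) + 0.1925·3 = 1.3472.
u_2 = w_2 − 1.3472·q_1 = (2.0370, 1.2593, -2.2222, 2.7407).
‖u_2‖ = 4.2644, so q_2 = (0.4777, 0.2953, -0.5211, 0.6427).
q_1·w_3 = (-0.7698)·2 + (-0.1925)·(-3) + (-0.5774)·1 + 0.1925·(-4) = -2.3094; q_2·w_3 = 0.4777·2 + 0.2953·(-3) + (-0.5211)·1 + 0.6427·(-4) = -3.0224.
u_3 = w_3 + 2.3094·q_1 + 3.0224·q_2 = (1.6660, -2.5519, -1.9084, -1.6130).
‖u_3‖ = 3.9410, so q_3 = (0.4227, -0.6475, -0.4842, -0.4093).

Q = [[-0.7698, 0.4777, 0.4227], [-0.1925, 0.2953, -0.6475], [-0.5774, -0.5211, -0.4842], [0.1925, 0.6427, -0.4093]], R = [[5.1962, 1.3472, -2.3094], [0.0000, 4.2644, -3.0224], [0.0000, 0.0000, 3.9410]]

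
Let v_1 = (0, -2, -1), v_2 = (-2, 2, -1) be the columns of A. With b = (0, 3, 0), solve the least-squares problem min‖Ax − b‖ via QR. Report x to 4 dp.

v_1 = (0, -2, -1); ‖v_1‖ = 2.2361, so q_1 = (0.0000, -0.8944, -0.4472).
q_1·v_2 = 0.0000·(-2) + (-0.8944)·2 + (-0.4472)·(-1) = -1.3416.
u_2 = v_2 + 1.3416·q_1 = (-2.0000, 0.8000, -1.6000).
‖u_2‖ = 2.6833, so q_2 = (-0.7454, 0.2981, -0.5963).
Qᵀb = (-2.6833, 0.8944).
Back-substitute: x_2 = 0.8944/2.6833 = 0.3333.
x_1 = (-2.6833 + 1.3416·0.3333)/2.2361 = -1.0000.

x = (-1.0000, 0.3333)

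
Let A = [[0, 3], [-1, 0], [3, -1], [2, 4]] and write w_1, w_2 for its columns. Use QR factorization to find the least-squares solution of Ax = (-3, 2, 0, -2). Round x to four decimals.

q_1 = w_1/‖w_1‖ = (0, -1, 3, 2)/3.7417 = (0.0000, -0.2673, 0.8018, 0.5345).
r_{12} = q_1·w_2 = 1.3363.
u_2 = w_2 − 1.3363·q_1 = (3.0000, 0.3571, -2.0714, 3.2857).
‖u_2‖ = 4.9208, so q_2 = (0.6097, 0.0726, -0.4210, 0.6677).
Qᵀb = (-1.6036, -3.0193).
Back-substitute: x_2 = -3.0193/4.9208 = -0.6136.
x_1 = (-1.6036 − 1.3363·(-0.6136))/3.7417 = -0.2094.

x = (-0.2094, -0.6136)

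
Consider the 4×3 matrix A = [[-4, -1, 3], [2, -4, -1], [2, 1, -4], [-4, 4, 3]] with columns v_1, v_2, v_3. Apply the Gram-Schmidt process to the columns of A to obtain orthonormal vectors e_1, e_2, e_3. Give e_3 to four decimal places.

e_3 = (-0.5058, -0.0253, -0.8599, 0.0632)

e_1 = v_1/‖v_1‖ = (-4, 2, 2, -4)/6.3246 = (-0.6325, 0.3162, 0.3162, -0.6325).
r_{12} = e_1·v_2 = -2.8460.
u_2 = v_2 + 2.8460·e_1 = (-2.8000, -3.1000, 1.9000, 2.2000).
‖u_2‖ = 5.0892, so e_2 = (-0.5502, -0.6091, 0.3733, 0.4323).
r_{13} = e_1·v_3 = -5.3759; r_{23} = e_2·v_3 = -1.2379.
u_3 = v_3 + 5.3759·e_1 + 1.2379·e_2 = (-1.0811, -0.0541, -1.8378, 0.1351).
‖u_3‖ = 2.1372, so e_3 = (-0.5058, -0.0253, -0.8599, 0.0632).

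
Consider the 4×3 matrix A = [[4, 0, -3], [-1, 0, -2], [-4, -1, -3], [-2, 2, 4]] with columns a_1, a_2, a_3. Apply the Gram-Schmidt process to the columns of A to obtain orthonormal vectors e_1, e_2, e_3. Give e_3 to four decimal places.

e_3 = (-0.6565, -0.6037, -0.4045, -0.2022)

e_1 = a_1/‖a_1‖ = (4, -1, -4, -2)/6.0828 = (0.6576, -0.1644, -0.6576, -0.3288).
r_{12} = e_1·a_2 = 0.0000.
u_2 = a_2 + 0.0000·e_1 = (0.0000, 0.0000, -1.0000, 2.0000).
‖u_2‖ = 2.2361, so e_2 = (0.0000, 0.0000, -0.4472, 0.8944).
r_{13} = e_1·a_3 = -0.9864; r_{23} = e_2·a_3 = 4.9193.
u_3 = a_3 + 0.9864·e_1 − 4.9193·e_2 = (-2.3514, -2.1622, -1.4486, -0.7243).
‖u_3‖ = 3.5815, so e_3 = (-0.6565, -0.6037, -0.4045, -0.2022).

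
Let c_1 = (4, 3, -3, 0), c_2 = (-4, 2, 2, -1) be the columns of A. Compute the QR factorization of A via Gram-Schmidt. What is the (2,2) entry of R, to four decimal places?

r_{22} = 4.1798

q_1 = c_1/‖c_1‖ = (4, 3, -3, 0)/5.8310 = (0.6860, 0.5145, -0.5145, 0.0000).
r_{12} = q_1·c_2 = -2.7440.
u_2 = c_2 + 2.7440·q_1 = (-2.1176, 3.4118, 0.5882, -1.0000).
r_{22} = ‖u_2‖ = 4.1798.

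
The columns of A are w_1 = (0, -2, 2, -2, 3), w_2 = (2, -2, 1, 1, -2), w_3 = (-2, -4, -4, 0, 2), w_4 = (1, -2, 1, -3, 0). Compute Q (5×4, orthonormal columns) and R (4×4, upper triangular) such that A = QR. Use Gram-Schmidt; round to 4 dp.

Q = [[0.0000, 0.5382, -0.2457, 0.0998], [-0.4364, -0.5895, -0.6493, -0.0230], [0.4364, 0.3204, -0.6989, -0.2419], [-0.4364, 0.2178, 0.1262, -0.8638], [0.6547, -0.4613, 0.1172, -0.4300]], R = [[4.5826, -0.4364, 1.3093, 2.6186], [0.0000, 3.7161, -0.9226, 1.3839], [0.0000, 0.0000, 6.1184, -0.0248], [0.0000, 0.0000, 0.0000, 2.4954]]

w_1 = (0, -2, 2, -2, 3); ‖w_1‖ = 4.5826, so q_1 = (0.0000, -0.4364, 0.4364, -0.4364, 0.6547).
q_1·w_2 = 0.0000·2 + (-0.4364)·(-2) + 0.4364·1 + (-0.4364)·1 + 0.6547·(-2) = -0.4364.
u_2 = w_2 + 0.4364·q_1 = (2.0000, -2.1905, 1.1905, 0.8095, -1.7143).
‖u_2‖ = 3.7161, so q_2 = (0.5382, -0.5895, 0.3204, 0.2178, -0.4613).
q_1·w_3 = 0.0000·(-2) + (-0.4364)·(-4) + 0.4364·(-4) + (-0.4364)·0 + 0.6547·2 = 1.3093; q_2·w_3 = 0.5382·(-2) + (-0.5895)·(-4) + 0.3204·(-4) + 0.2178·0 + (-0.4613)·2 = -0.9226.
u_3 = w_3 − 1.3093·q_1 + 0.9226·q_2 = (-1.5034, -3.9724, -4.2759, 0.7724, 0.7172).
‖u_3‖ = 6.1184, so q_3 = (-0.2457, -0.6493, -0.6989, 0.1262, 0.1172).
q_1·w_4 = 0.0000·1 + (-0.4364)·(-2) + 0.4364·1 + (-0.4364)·(-3) + 0.6547·0 = 2.6186; q_2·w_4 = 0.5382·1 + (-0.5895)·(-2) + 0.3204·1 + 0.2178·(-3) + (-0.4613)·0 = 1.3839; q_3·w_4 = (-0.2457)·1 + (-0.6493)·(-2) + (-0.6989)·1 + 0.1262·(-3) + 0.1172·0 = -0.0248.
u_4 = w_4 − 2.6186·q_1 − 1.3839·q_2 + 0.0248·q_3 = (0.2491, -0.0575, -0.6035, -2.1555, -1.0730).
‖u_4‖ = 2.4954, so q_4 = (0.0998, -0.0230, -0.2419, -0.8638, -0.4300).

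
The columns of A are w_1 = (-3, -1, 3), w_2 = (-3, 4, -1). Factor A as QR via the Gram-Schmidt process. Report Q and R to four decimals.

Q = [[-0.6882, -0.5286], [-0.2294, 0.8084], [0.6882, -0.2591]], R = [[4.3589, 0.4588], [0.0000, 5.0783]]

w_1 = (-3, -1, 3); ‖w_1‖ = 4.3589, so q_1 = (-0.6882, -0.2294, 0.6882).
q_1·w_2 = (-0.6882)·(-3) + (-0.2294)·4 + 0.6882·(-1) = 0.4588.
u_2 = w_2 − 0.4588·q_1 = (-2.6842, 4.1053, -1.3158).
‖u_2‖ = 5.0783, so q_2 = (-0.5286, 0.8084, -0.2591).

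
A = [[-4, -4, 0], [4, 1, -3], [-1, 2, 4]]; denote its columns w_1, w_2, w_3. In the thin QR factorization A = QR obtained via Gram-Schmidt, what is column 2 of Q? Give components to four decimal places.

e_2 = (-0.5437, -0.3534, 0.7612)

e_1 = w_1/‖w_1‖ = (-4, 4, -1)/5.7446 = (-0.6963, 0.6963, -0.1741).
r_{12} = e_1·w_2 = 3.1334.
u_2 = w_2 − 3.1334·e_1 = (-1.8182, -1.1818, 2.5455).
‖u_2‖ = 3.3439, so e_2 = (-0.5437, -0.3534, 0.7612).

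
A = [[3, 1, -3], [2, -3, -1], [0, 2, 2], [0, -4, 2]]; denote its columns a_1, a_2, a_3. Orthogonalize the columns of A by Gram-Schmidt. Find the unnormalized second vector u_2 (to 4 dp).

a_1 = (3, 2, 0, 0); ‖a_1‖ = 3.6056, so q_1 = (0.8321, 0.5547, 0.0000, 0.0000).
q_1·a_2 = 0.8321·1 + 0.5547·(-3) + 0.0000·2 + 0.0000·(-4) = -0.8321.
u_2 = a_2 + 0.8321·q_1 = (1.6923, -2.5385, 2.0000, -4.0000).

u_2 = (1.6923, -2.5385, 2.0000, -4.0000)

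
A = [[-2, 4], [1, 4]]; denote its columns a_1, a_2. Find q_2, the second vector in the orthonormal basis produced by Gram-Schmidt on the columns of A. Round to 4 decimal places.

a_1 = (-2, 1); ‖a_1‖ = 2.2361, so q_1 = (-0.8944, 0.4472).
q_1·a_2 = (-0.8944)·4 + 0.4472·4 = -1.7889.
u_2 = a_2 + 1.7889·q_1 = (2.4000, 4.8000).
‖u_2‖ = 5.3666, so q_2 = (0.4472, 0.8944).

q_2 = (0.4472, 0.8944)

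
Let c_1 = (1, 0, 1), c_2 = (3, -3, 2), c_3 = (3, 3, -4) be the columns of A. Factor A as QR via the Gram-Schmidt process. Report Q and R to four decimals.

q_1 = c_1/‖c_1‖ = (1, 0, 1)/1.4142 = (0.7071, 0.0000, 0.7071).
r_{12} = q_1·c_2 = 3.5355.
u_2 = c_2 − 3.5355·q_1 = (0.5000, -3.0000, -0.5000).
‖u_2‖ = 3.0822, so q_2 = (0.1622, -0.9733, -0.1622).
r_{13} = q_1·c_3 = -0.7071; r_{23} = q_2·c_3 = -1.7844.
u_3 = c_3 + 0.7071·q_1 + 1.7844·q_2 = (3.7895, 1.2632, -3.7895).
‖u_3‖ = 5.5060, so q_3 = (0.6882, 0.2294, -0.6882).

Q = [[0.7071, 0.1622, 0.6882], [0.0000, -0.9733, 0.2294], [0.7071, -0.1622, -0.6882]], R = [[1.4142, 3.5355, -0.7071], [0.0000, 3.0822, -1.7844], [0.0000, 0.0000, 5.5060]]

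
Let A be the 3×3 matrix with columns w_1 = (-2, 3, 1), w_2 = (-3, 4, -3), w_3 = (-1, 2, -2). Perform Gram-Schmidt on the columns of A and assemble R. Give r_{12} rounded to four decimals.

r_{12} = 4.0089

w_1 = (-2, 3, 1); ‖w_1‖ = 3.7417, so e_1 = (-0.5345, 0.8018, 0.2673).
r_{12} = e_1·w_2 = 4.0089.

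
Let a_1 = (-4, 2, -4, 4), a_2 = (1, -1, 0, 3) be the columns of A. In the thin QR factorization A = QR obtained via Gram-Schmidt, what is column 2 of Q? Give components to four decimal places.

e_2 = (0.4552, -0.3834, 0.1438, 0.7907)

e_1 = a_1/‖a_1‖ = (-4, 2, -4, 4)/7.2111 = (-0.5547, 0.2774, -0.5547, 0.5547).
r_{12} = e_1·a_2 = 0.8321.
u_2 = a_2 − 0.8321·e_1 = (1.4615, -1.2308, 0.4615, 2.5385).
‖u_2‖ = 3.2106, so e_2 = (0.4552, -0.3834, 0.1438, 0.7907).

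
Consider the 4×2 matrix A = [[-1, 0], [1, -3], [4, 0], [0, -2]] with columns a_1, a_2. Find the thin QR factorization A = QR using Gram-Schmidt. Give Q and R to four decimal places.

q_1 = a_1/‖a_1‖ = (-1, 1, 4, 0)/4.2426 = (-0.2357, 0.2357, 0.9428, 0.0000).
r_{12} = q_1·a_2 = -0.7071.
u_2 = a_2 + 0.7071·q_1 = (-0.1667, -2.8333, 0.6667, -2.0000).
‖u_2‖ = 3.5355, so q_2 = (-0.0471, -0.8014, 0.1886, -0.5657).

Q = [[-0.2357, -0.0471], [0.2357, -0.8014], [0.9428, 0.1886], [0.0000, -0.5657]], R = [[4.2426, -0.7071], [0.0000, 3.5355]]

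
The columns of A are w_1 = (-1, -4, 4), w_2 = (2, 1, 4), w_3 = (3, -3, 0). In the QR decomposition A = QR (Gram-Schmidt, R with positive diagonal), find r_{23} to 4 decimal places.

r_{23} = 0.0643

w_1 = (-1, -4, 4); ‖w_1‖ = 5.7446, so e_1 = (-0.1741, -0.6963, 0.6963).
e_1·w_2 = (-0.1741)·2 + (-0.6963)·1 + 0.6963·4 = 1.7408.
u_2 = w_2 − 1.7408·e_1 = (2.3030, 2.2121, 2.7879).
‖u_2‖ = 4.2391, so e_2 = (0.5433, 0.5218, 0.6577).
r_{23} = e_2·w_3 = 0.0643.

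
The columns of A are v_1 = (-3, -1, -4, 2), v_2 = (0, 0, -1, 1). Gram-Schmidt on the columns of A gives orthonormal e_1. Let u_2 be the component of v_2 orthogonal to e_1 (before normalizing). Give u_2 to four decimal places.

u_2 = (0.6000, 0.2000, -0.2000, 0.6000)

v_1 = (-3, -1, -4, 2); ‖v_1‖ = 5.4772, so e_1 = (-0.5477, -0.1826, -0.7303, 0.3651).
e_1·v_2 = (-0.5477)·0 + (-0.1826)·0 + (-0.7303)·(-1) + 0.3651·1 = 1.0954.
u_2 = v_2 − 1.0954·e_1 = (0.6000, 0.2000, -0.2000, 0.6000).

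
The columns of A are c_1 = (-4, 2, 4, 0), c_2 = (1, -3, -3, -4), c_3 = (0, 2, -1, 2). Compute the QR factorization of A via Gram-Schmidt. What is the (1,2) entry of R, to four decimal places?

r_{12} = -3.6667

q_1 = c_1/‖c_1‖ = (-4, 2, 4, 0)/6.0000 = (-0.6667, 0.3333, 0.6667, 0.0000).
r_{12} = q_1·c_2 = -3.6667.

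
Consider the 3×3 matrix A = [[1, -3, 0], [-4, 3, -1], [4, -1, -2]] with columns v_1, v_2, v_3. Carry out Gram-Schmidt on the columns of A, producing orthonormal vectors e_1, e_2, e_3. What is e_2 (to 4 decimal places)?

e_2 = (-0.8539, 0.2455, 0.4590)

v_1 = (1, -4, 4); ‖v_1‖ = 5.7446, so e_1 = (0.1741, -0.6963, 0.6963).
e_1·v_2 = 0.1741·(-3) + (-0.6963)·3 + 0.6963·(-1) = -3.3075.
u_2 = v_2 + 3.3075·e_1 = (-2.4242, 0.6970, 1.3030).
‖u_2‖ = 2.8391, so e_2 = (-0.8539, 0.2455, 0.4590).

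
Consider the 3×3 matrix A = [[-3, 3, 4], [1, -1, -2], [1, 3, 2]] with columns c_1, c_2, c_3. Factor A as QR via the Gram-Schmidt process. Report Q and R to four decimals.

Q = [[-0.9045, 0.2860, -0.3162], [0.3015, -0.0953, -0.9487], [0.3015, 0.9535, 0.0000]], R = [[3.3166, -2.1106, -3.6181], [0.0000, 3.8139, 3.2418], [0.0000, 0.0000, 0.6325]]

c_1 = (-3, 1, 1); ‖c_1‖ = 3.3166, so e_1 = (-0.9045, 0.3015, 0.3015).
e_1·c_2 = (-0.9045)·3 + 0.3015·(-1) + 0.3015·3 = -2.1106.
u_2 = c_2 + 2.1106·e_1 = (1.0909, -0.3636, 3.6364).
‖u_2‖ = 3.8139, so e_2 = (0.2860, -0.0953, 0.9535).
e_1·c_3 = (-0.9045)·4 + 0.3015·(-2) + 0.3015·2 = -3.6181; e_2·c_3 = 0.2860·4 + (-0.0953)·(-2) + 0.9535·2 = 3.2418.
u_3 = c_3 + 3.6181·e_1 − 3.2418·e_2 = (-0.2000, -0.6000, 0.0000).
‖u_3‖ = 0.6325, so e_3 = (-0.3162, -0.9487, 0.0000).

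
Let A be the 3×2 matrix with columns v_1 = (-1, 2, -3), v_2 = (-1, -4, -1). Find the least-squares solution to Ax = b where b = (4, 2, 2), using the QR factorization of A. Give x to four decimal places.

x = (-0.6949, -0.9322)

v_1 = (-1, 2, -3); ‖v_1‖ = 3.7417, so e_1 = (-0.2673, 0.5345, -0.8018).
e_1·v_2 = (-0.2673)·(-1) + 0.5345·(-4) + (-0.8018)·(-1) = -1.0690.
u_2 = v_2 + 1.0690·e_1 = (-1.2857, -3.4286, -1.8571).
‖u_2‖ = 4.1057, so e_2 = (-0.3132, -0.8351, -0.4523).
Qᵀb = (-1.6036, -3.8274).
Back-substitute: x_2 = -3.8274/4.1057 = -0.9322.
x_1 = (-1.6036 + 1.0690·(-0.9322))/3.7417 = -0.6949.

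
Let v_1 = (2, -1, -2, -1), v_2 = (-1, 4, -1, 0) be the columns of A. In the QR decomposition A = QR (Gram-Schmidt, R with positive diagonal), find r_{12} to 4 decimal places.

v_1 = (2, -1, -2, -1); ‖v_1‖ = 3.1623, so q_1 = (0.6325, -0.3162, -0.6325, -0.3162).
r_{12} = q_1·v_2 = -1.2649.

r_{12} = -1.2649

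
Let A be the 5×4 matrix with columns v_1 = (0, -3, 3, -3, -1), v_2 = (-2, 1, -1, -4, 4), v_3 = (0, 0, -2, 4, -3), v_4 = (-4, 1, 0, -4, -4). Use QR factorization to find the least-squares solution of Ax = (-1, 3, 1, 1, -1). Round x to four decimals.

x = (-1.1739, -1.0827, -1.3304, 0.5446)

q_1 = v_1/‖v_1‖ = (0, -3, 3, -3, -1)/5.2915 = (0.0000, -0.5669, 0.5669, -0.5669, -0.1890).
r_{12} = q_1·v_2 = 0.3780.
u_2 = v_2 − 0.3780·q_1 = (-2.0000, 1.2143, -1.2143, -3.7857, 4.0714).
‖u_2‖ = 6.1528, so q_2 = (-0.3251, 0.1974, -0.1974, -0.6153, 0.6617).
r_{13} = q_1·v_3 = -2.8347; r_{23} = q_2·v_3 = -4.0516.
u_3 = v_3 + 2.8347·q_1 + 4.0516·q_2 = (-1.3170, -0.8075, -1.1925, -0.1000, -0.8547).
‖u_3‖ = 2.1329, so q_3 = (-0.6175, -0.3786, -0.5591, -0.0469, -0.4007).
r_{14} = q_1·v_4 = 2.4568; r_{24} = q_2·v_4 = 1.3118; r_{34} = q_3·v_4 = 3.8818.
u_4 = v_4 − 2.4568·q_1 − 1.3118·q_2 − 3.8818·q_3 = (-1.1767, 3.6037, 1.0363, -1.6180, -2.8482).
‖u_4‖ = 5.1162, so q_4 = (-0.2300, 0.7044, 0.2026, -0.3163, -0.5567).
Qᵀb = (-1.5119, -0.5572, -0.7236, 2.7861).
Back-substitute: x_4 = 2.7861/5.1162 = 0.5446.
x_3 = (-0.7236 − 3.8818·0.5446)/2.1329 = -1.3304.
x_2 = (-0.5572 + 4.0516·(-1.3304) − 1.3118·0.5446)/6.1528 = -1.0827.
x_1 = (-1.5119 − 0.3780·(-1.0827) + 2.8347·(-1.3304) − 2.4568·0.5446)/5.2915 = -1.1739.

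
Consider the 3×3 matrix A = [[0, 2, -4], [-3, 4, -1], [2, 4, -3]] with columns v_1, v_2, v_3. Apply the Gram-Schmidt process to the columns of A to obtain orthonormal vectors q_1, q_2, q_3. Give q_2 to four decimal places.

q_2 = (0.3392, 0.5218, 0.7827)

v_1 = (0, -3, 2); ‖v_1‖ = 3.6056, so q_1 = (0.0000, -0.8321, 0.5547).
q_1·v_2 = 0.0000·2 + (-0.8321)·4 + 0.5547·4 = -1.1094.
u_2 = v_2 + 1.1094·q_1 = (2.0000, 3.0769, 4.6154).
‖u_2‖ = 5.8965, so q_2 = (0.3392, 0.5218, 0.7827).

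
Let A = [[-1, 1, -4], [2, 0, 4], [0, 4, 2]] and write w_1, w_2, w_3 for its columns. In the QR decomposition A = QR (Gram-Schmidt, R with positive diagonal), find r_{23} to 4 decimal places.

r_{23} = 1.5614

w_1 = (-1, 2, 0); ‖w_1‖ = 2.2361, so q_1 = (-0.4472, 0.8944, 0.0000).
q_1·w_2 = (-0.4472)·1 + 0.8944·0 + 0.0000·4 = -0.4472.
u_2 = w_2 + 0.4472·q_1 = (0.8000, 0.4000, 4.0000).
‖u_2‖ = 4.0988, so q_2 = (0.1952, 0.0976, 0.9759).
r_{23} = q_2·w_3 = 1.5614.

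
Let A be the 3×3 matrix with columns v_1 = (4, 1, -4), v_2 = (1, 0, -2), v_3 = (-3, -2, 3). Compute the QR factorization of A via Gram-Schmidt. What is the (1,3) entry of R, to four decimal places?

v_1 = (4, 1, -4); ‖v_1‖ = 5.7446, so e_1 = (0.6963, 0.1741, -0.6963).
r_{13} = e_1·v_3 = -4.5260.

r_{13} = -4.5260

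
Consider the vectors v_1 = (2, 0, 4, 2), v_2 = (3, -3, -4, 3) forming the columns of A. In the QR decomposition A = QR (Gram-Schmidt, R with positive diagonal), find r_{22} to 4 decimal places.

r_{22} = 6.5064

v_1 = (2, 0, 4, 2); ‖v_1‖ = 4.8990, so e_1 = (0.4082, 0.0000, 0.8165, 0.4082).
e_1·v_2 = 0.4082·3 + 0.0000·(-3) + 0.8165·(-4) + 0.4082·3 = -0.8165.
u_2 = v_2 + 0.8165·e_1 = (3.3333, -3.0000, -3.3333, 3.3333).
r_{22} = ‖u_2‖ = 6.5064.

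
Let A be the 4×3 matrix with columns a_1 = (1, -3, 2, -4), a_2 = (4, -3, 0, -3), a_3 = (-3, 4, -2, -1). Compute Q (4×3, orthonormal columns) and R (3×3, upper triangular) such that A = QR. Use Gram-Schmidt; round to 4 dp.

Q = [[0.1826, 0.8727, -0.1105], [-0.5477, -0.1378, 0.5279], [0.3651, -0.4593, -0.5033], [-0.7303, 0.0919, -0.6752]], R = [[5.4772, 4.5644, -2.7386], [0.0000, 3.6286, -2.3425], [0.0000, 0.0000, 4.1246]]

a_1 = (1, -3, 2, -4); ‖a_1‖ = 5.4772, so e_1 = (0.1826, -0.5477, 0.3651, -0.7303).
e_1·a_2 = 0.1826·4 + (-0.5477)·(-3) + 0.3651·0 + (-0.7303)·(-3) = 4.5644.
u_2 = a_2 − 4.5644·e_1 = (3.1667, -0.5000, -1.6667, 0.3333).
‖u_2‖ = 3.6286, so e_2 = (0.8727, -0.1378, -0.4593, 0.0919).
e_1·a_3 = 0.1826·(-3) + (-0.5477)·4 + 0.3651·(-2) + (-0.7303)·(-1) = -2.7386; e_2·a_3 = 0.8727·(-3) + (-0.1378)·4 + (-0.4593)·(-2) + 0.0919·(-1) = -2.3425.
u_3 = a_3 + 2.7386·e_1 + 2.3425·e_2 = (-0.4557, 2.1772, -2.0759, -2.7848).
‖u_3‖ = 4.1246, so e_3 = (-0.1105, 0.5279, -0.5033, -0.6752).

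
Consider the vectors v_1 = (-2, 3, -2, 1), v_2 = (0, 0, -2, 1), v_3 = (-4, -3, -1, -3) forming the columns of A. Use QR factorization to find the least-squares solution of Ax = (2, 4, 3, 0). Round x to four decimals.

v_1 = (-2, 3, -2, 1); ‖v_1‖ = 4.2426, so q_1 = (-0.4714, 0.7071, -0.4714, 0.2357).
q_1·v_2 = (-0.4714)·0 + 0.7071·0 + (-0.4714)·(-2) + 0.2357·1 = 1.1785.
u_2 = v_2 − 1.1785·q_1 = (0.5556, -0.8333, -1.4444, 0.7222).
‖u_2‖ = 1.9003, so q_2 = (0.2924, -0.4385, -0.7601, 0.3801).
q_1·v_3 = (-0.4714)·(-4) + 0.7071·(-3) + (-0.4714)·(-1) + 0.2357·(-3) = -0.4714; q_2·v_3 = 0.2924·(-4) + (-0.4385)·(-3) + (-0.7601)·(-1) + 0.3801·(-3) = -0.2339.
u_3 = v_3 + 0.4714·q_1 + 0.2339·q_2 = (-4.1538, -2.7692, -1.4000, -2.8000).
‖u_3‖ = 5.8926, so q_3 = (-0.7049, -0.4699, -0.2376, -0.4752).
Qᵀb = (0.4714, -3.4498, -4.0024).
Back-substitute: x_3 = -4.0024/5.8926 = -0.6792.
x_2 = (-3.4498 + 0.2339·(-0.6792))/1.9003 = -1.8990.
x_1 = (0.4714 − 1.1785·(-1.8990) + 0.4714·(-0.6792))/4.2426 = 0.5631.

x = (0.5631, -1.8990, -0.6792)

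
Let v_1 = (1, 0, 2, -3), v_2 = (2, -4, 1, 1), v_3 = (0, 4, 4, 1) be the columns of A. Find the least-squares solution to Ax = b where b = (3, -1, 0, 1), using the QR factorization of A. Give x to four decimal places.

x = (-0.0778, 0.5568, 0.1065)

v_1 = (1, 0, 2, -3); ‖v_1‖ = 3.7417, so q_1 = (0.2673, 0.0000, 0.5345, -0.8018).
q_1·v_2 = 0.2673·2 + 0.0000·(-4) + 0.5345·1 + (-0.8018)·1 = 0.2673.
u_2 = v_2 − 0.2673·q_1 = (1.9286, -4.0000, 0.8571, 1.2143).
‖u_2‖ = 4.6828, so q_2 = (0.4118, -0.8542, 0.1830, 0.2593).
q_1·v_3 = 0.2673·0 + 0.0000·4 + 0.5345·4 + (-0.8018)·1 = 1.3363; q_2·v_3 = 0.4118·0 + (-0.8542)·4 + 0.1830·4 + 0.2593·1 = -2.4253.
u_3 = v_3 − 1.3363·q_1 + 2.4253·q_2 = (0.6417, 1.9283, 3.7296, 2.7003).
‖u_3‖ = 5.0331, so q_3 = (0.1275, 0.3831, 0.7410, 0.5365).
Qᵀb = (0.0000, 2.3490, 0.5359).
Back-substitute: x_3 = 0.5359/5.0331 = 0.1065.
x_2 = (2.3490 + 2.4253·0.1065)/4.6828 = 0.5568.
x_1 = (0.0000 − 0.2673·0.5568 − 1.3363·0.1065)/3.7417 = -0.0778.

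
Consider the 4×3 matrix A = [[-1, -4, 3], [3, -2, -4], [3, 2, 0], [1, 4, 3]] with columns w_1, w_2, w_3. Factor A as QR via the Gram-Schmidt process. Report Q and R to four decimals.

Q = [[-0.2236, -0.5934, 0.7726], [0.6708, -0.5275, -0.2299], [0.6708, 0.1319, 0.3219], [0.2236, 0.5934, 0.4966]], R = [[4.4721, 1.7889, -2.6833], [0.0000, 6.0663, 2.1100], [0.0000, 0.0000, 4.7273]]

w_1 = (-1, 3, 3, 1); ‖w_1‖ = 4.4721, so q_1 = (-0.2236, 0.6708, 0.6708, 0.2236).
q_1·w_2 = (-0.2236)·(-4) + 0.6708·(-2) + 0.6708·2 + 0.2236·4 = 1.7889.
u_2 = w_2 − 1.7889·q_1 = (-3.6000, -3.2000, 0.8000, 3.6000).
‖u_2‖ = 6.0663, so q_2 = (-0.5934, -0.5275, 0.1319, 0.5934).
q_1·w_3 = (-0.2236)·3 + 0.6708·(-4) + 0.6708·0 + 0.2236·3 = -2.6833; q_2·w_3 = (-0.5934)·3 + (-0.5275)·(-4) + 0.1319·0 + 0.5934·3 = 2.1100.
u_3 = w_3 + 2.6833·q_1 − 2.1100·q_2 = (3.6522, -1.0870, 1.5217, 2.3478).
‖u_3‖ = 4.7273, so q_3 = (0.7726, -0.2299, 0.3219, 0.4966).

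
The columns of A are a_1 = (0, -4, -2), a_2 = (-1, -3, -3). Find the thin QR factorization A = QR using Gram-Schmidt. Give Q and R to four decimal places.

e_1 = a_1/‖a_1‖ = (0, -4, -2)/4.4721 = (0.0000, -0.8944, -0.4472).
r_{12} = e_1·a_2 = 4.0249.
u_2 = a_2 − 4.0249·e_1 = (-1.0000, 0.6000, -1.2000).
‖u_2‖ = 1.6733, so e_2 = (-0.5976, 0.3586, -0.7171).

Q = [[0.0000, -0.5976], [-0.8944, 0.3586], [-0.4472, -0.7171]], R = [[4.4721, 4.0249], [0.0000, 1.6733]]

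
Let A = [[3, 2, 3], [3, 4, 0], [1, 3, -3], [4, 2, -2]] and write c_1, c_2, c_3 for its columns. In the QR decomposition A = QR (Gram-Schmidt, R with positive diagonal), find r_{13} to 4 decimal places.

r_{13} = -0.3381

c_1 = (3, 3, 1, 4); ‖c_1‖ = 5.9161, so e_1 = (0.5071, 0.5071, 0.1690, 0.6761).
r_{13} = e_1·c_3 = -0.3381.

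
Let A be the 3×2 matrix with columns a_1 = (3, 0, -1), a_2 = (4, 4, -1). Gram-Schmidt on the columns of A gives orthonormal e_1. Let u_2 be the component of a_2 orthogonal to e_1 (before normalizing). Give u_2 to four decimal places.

e_1 = a_1/‖a_1‖ = (3, 0, -1)/3.1623 = (0.9487, 0.0000, -0.3162).
r_{12} = e_1·a_2 = 4.1110.
u_2 = a_2 − 4.1110·e_1 = (0.1000, 4.0000, 0.3000).

u_2 = (0.1000, 4.0000, 0.3000)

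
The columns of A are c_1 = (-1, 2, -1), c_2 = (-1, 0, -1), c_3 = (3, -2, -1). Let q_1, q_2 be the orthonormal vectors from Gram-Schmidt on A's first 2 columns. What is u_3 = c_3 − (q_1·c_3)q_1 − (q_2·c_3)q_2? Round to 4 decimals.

u_3 = (2.0000, 0.0000, -2.0000)

c_1 = (-1, 2, -1); ‖c_1‖ = 2.4495, so q_1 = (-0.4082, 0.8165, -0.4082).
q_1·c_2 = (-0.4082)·(-1) + 0.8165·0 + (-0.4082)·(-1) = 0.8165.
u_2 = c_2 − 0.8165·q_1 = (-0.6667, -0.6667, -0.6667).
‖u_2‖ = 1.1547, so q_2 = (-0.5774, -0.5774, -0.5774).
q_1·c_3 = (-0.4082)·3 + 0.8165·(-2) + (-0.4082)·(-1) = -2.4495; q_2·c_3 = (-0.5774)·3 + (-0.5774)·(-2) + (-0.5774)·(-1) = 0.0000.
u_3 = c_3 + 2.4495·q_1 − 0.0000·q_2 = (2.0000, 0.0000, -2.0000).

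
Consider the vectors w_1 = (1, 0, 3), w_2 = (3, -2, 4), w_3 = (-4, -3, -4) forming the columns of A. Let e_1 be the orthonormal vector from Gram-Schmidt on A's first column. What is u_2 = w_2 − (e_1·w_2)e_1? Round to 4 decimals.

w_1 = (1, 0, 3); ‖w_1‖ = 3.1623, so e_1 = (0.3162, 0.0000, 0.9487).
e_1·w_2 = 0.3162·3 + 0.0000·(-2) + 0.9487·4 = 4.7434.
u_2 = w_2 − 4.7434·e_1 = (1.5000, -2.0000, -0.5000).

u_2 = (1.5000, -2.0000, -0.5000)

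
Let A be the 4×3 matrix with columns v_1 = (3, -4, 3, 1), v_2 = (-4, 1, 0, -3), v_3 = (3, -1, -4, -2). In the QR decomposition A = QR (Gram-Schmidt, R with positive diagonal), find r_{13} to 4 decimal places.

v_1 = (3, -4, 3, 1); ‖v_1‖ = 5.9161, so q_1 = (0.5071, -0.6761, 0.5071, 0.1690).
r_{13} = q_1·v_3 = -0.1690.

r_{13} = -0.1690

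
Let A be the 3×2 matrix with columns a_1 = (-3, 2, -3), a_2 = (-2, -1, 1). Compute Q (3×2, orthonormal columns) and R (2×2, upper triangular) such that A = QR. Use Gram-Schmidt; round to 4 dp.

e_1 = a_1/‖a_1‖ = (-3, 2, -3)/4.6904 = (-0.6396, 0.4264, -0.6396).
r_{12} = e_1·a_2 = 0.2132.
u_2 = a_2 − 0.2132·e_1 = (-1.8636, -1.0909, 1.1364).
‖u_2‖ = 2.4402, so e_2 = (-0.7637, -0.4471, 0.4657).

Q = [[-0.6396, -0.7637], [0.4264, -0.4471], [-0.6396, 0.4657]], R = [[4.6904, 0.2132], [0.0000, 2.4402]]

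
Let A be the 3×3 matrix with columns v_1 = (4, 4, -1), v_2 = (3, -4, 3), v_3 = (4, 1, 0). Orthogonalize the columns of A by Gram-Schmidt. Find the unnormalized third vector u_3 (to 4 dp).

q_1 = v_1/‖v_1‖ = (4, 4, -1)/5.7446 = (0.6963, 0.6963, -0.1741).
r_{12} = q_1·v_2 = -1.2185.
u_2 = v_2 + 1.2185·q_1 = (3.8485, -3.1515, 2.7879).
‖u_2‖ = 5.7022, so q_2 = (0.6749, -0.5527, 0.4889).
r_{13} = q_1·v_3 = 3.4816; r_{23} = q_2·v_3 = 2.1470.
u_3 = v_3 − 3.4816·q_1 − 2.1470·q_2 = (0.1267, -0.2377, -0.4436).

u_3 = (0.1267, -0.2377, -0.4436)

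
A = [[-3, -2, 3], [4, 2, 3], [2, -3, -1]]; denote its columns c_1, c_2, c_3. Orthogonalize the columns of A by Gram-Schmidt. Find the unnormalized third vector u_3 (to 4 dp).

u_3 = (3.3193, 2.6970, -0.4149)

c_1 = (-3, 4, 2); ‖c_1‖ = 5.3852, so e_1 = (-0.5571, 0.7428, 0.3714).
e_1·c_2 = (-0.5571)·(-2) + 0.7428·2 + 0.3714·(-3) = 1.4856.
u_2 = c_2 − 1.4856·e_1 = (-1.1724, 0.8966, -3.5517).
‖u_2‖ = 3.8462, so e_2 = (-0.3048, 0.2331, -0.9234).
e_1·c_3 = (-0.5571)·3 + 0.7428·3 + 0.3714·(-1) = 0.1857; e_2·c_3 = (-0.3048)·3 + 0.2331·3 + (-0.9234)·(-1) = 0.7083.
u_3 = c_3 − 0.1857·e_1 − 0.7083·e_2 = (3.3193, 2.6970, -0.4149).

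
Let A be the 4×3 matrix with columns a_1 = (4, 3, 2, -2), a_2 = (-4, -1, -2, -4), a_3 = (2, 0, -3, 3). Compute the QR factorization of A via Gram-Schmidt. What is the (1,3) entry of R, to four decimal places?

a_1 = (4, 3, 2, -2); ‖a_1‖ = 5.7446, so q_1 = (0.6963, 0.5222, 0.3482, -0.3482).
r_{13} = q_1·a_3 = -0.6963.

r_{13} = -0.6963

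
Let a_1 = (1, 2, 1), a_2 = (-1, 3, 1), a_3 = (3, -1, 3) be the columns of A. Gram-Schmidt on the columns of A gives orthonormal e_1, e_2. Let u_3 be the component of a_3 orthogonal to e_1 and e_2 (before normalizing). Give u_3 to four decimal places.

u_3 = (-0.4667, -0.9333, 2.3333)

a_1 = (1, 2, 1); ‖a_1‖ = 2.4495, so e_1 = (0.4082, 0.8165, 0.4082).
e_1·a_2 = 0.4082·(-1) + 0.8165·3 + 0.4082·1 = 2.4495.
u_2 = a_2 − 2.4495·e_1 = (-2.0000, 1.0000, 0.0000).
‖u_2‖ = 2.2361, so e_2 = (-0.8944, 0.4472, 0.0000).
e_1·a_3 = 0.4082·3 + 0.8165·(-1) + 0.4082·3 = 1.6330; e_2·a_3 = (-0.8944)·3 + 0.4472·(-1) + (0.0000)·3 = -3.1305.
u_3 = a_3 − 1.6330·e_1 + 3.1305·e_2 = (-0.4667, -0.9333, 2.3333).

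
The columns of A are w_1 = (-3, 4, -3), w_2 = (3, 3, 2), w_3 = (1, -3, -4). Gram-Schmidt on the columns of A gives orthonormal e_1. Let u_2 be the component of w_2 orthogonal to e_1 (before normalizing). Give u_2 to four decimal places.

u_2 = (2.7353, 3.3529, 1.7353)

e_1 = w_1/‖w_1‖ = (-3, 4, -3)/5.8310 = (-0.5145, 0.6860, -0.5145).
r_{12} = e_1·w_2 = -0.5145.
u_2 = w_2 + 0.5145·e_1 = (2.7353, 3.3529, 1.7353).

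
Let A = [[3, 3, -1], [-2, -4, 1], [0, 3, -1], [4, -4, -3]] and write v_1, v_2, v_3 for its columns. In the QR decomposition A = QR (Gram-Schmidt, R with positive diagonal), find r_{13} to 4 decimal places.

r_{13} = -3.1568

e_1 = v_1/‖v_1‖ = (3, -2, 0, 4)/5.3852 = (0.5571, -0.3714, 0.0000, 0.7428).
r_{13} = e_1·v_3 = -3.1568.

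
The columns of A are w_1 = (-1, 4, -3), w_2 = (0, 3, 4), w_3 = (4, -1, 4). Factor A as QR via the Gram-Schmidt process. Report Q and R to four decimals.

Q = [[-0.1961, 0.0000, 0.9806], [0.7845, 0.6000, 0.1569], [-0.5883, 0.8000, -0.1177]], R = [[5.0990, 0.0000, -3.9223], [0.0000, 5.0000, 2.6000], [0.0000, 0.0000, 3.2948]]

e_1 = w_1/‖w_1‖ = (-1, 4, -3)/5.0990 = (-0.1961, 0.7845, -0.5883).
r_{12} = e_1·w_2 = 0.0000.
u_2 = w_2 + 0.0000·e_1 = (0.0000, 3.0000, 4.0000).
‖u_2‖ = 5.0000, so e_2 = (0.0000, 0.6000, 0.8000).
r_{13} = e_1·w_3 = -3.9223; r_{23} = e_2·w_3 = 2.6000.
u_3 = w_3 + 3.9223·e_1 − 2.6000·e_2 = (3.2308, 0.5169, -0.3877).
‖u_3‖ = 3.2948, so e_3 = (0.9806, 0.1569, -0.1177).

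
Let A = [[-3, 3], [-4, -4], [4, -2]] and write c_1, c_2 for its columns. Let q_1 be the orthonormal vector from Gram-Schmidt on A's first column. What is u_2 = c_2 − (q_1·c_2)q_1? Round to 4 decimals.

u_2 = (2.9268, -4.0976, -1.9024)

c_1 = (-3, -4, 4); ‖c_1‖ = 6.4031, so q_1 = (-0.4685, -0.6247, 0.6247).
q_1·c_2 = (-0.4685)·3 + (-0.6247)·(-4) + 0.6247·(-2) = -0.1562.
u_2 = c_2 + 0.1562·q_1 = (2.9268, -4.0976, -1.9024).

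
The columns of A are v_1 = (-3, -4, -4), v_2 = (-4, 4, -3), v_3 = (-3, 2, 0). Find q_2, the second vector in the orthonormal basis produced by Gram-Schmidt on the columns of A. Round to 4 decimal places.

q_2 = (-0.5437, 0.7612, -0.3534)

v_1 = (-3, -4, -4); ‖v_1‖ = 6.4031, so q_1 = (-0.4685, -0.6247, -0.6247).
q_1·v_2 = (-0.4685)·(-4) + (-0.6247)·4 + (-0.6247)·(-3) = 1.2494.
u_2 = v_2 − 1.2494·q_1 = (-3.4146, 4.7805, -2.2195).
‖u_2‖ = 6.2800, so q_2 = (-0.5437, 0.7612, -0.3534).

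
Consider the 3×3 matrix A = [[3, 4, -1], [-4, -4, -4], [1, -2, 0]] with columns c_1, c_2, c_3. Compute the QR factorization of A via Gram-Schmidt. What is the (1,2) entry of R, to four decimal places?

c_1 = (3, -4, 1); ‖c_1‖ = 5.0990, so q_1 = (0.5883, -0.7845, 0.1961).
r_{12} = q_1·c_2 = 5.0990.

r_{12} = 5.0990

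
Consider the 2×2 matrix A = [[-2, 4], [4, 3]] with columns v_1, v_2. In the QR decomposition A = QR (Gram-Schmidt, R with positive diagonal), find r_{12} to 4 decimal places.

r_{12} = 0.8944

v_1 = (-2, 4); ‖v_1‖ = 4.4721, so e_1 = (-0.4472, 0.8944).
r_{12} = e_1·v_2 = 0.8944.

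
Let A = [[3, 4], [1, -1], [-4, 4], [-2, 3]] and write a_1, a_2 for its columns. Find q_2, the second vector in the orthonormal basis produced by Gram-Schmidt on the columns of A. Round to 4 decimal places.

q_2 = (0.8277, -0.1028, 0.4111, 0.3679)

a_1 = (3, 1, -4, -2); ‖a_1‖ = 5.4772, so q_1 = (0.5477, 0.1826, -0.7303, -0.3651).
q_1·a_2 = 0.5477·4 + 0.1826·(-1) + (-0.7303)·4 + (-0.3651)·3 = -2.0083.
u_2 = a_2 + 2.0083·q_1 = (5.1000, -0.6333, 2.5333, 2.2667).
‖u_2‖ = 6.1617, so q_2 = (0.8277, -0.1028, 0.4111, 0.3679).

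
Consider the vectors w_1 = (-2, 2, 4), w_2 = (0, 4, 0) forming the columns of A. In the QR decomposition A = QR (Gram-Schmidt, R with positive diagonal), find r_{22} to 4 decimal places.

w_1 = (-2, 2, 4); ‖w_1‖ = 4.8990, so q_1 = (-0.4082, 0.4082, 0.8165).
q_1·w_2 = (-0.4082)·0 + 0.4082·4 + 0.8165·0 = 1.6330.
u_2 = w_2 − 1.6330·q_1 = (0.6667, 3.3333, -1.3333).
r_{22} = ‖u_2‖ = 3.6515.

r_{22} = 3.6515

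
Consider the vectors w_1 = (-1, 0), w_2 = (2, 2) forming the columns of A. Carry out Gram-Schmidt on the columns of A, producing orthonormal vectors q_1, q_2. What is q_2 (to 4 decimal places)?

q_1 = w_1/‖w_1‖ = (-1, 0)/1.0000 = (-1.0000, 0.0000).
r_{12} = q_1·w_2 = -2.0000.
u_2 = w_2 + 2.0000·q_1 = (0.0000, 2.0000).
‖u_2‖ = 2.0000, so q_2 = (0.0000, 1.0000).

q_2 = (0.0000, 1.0000)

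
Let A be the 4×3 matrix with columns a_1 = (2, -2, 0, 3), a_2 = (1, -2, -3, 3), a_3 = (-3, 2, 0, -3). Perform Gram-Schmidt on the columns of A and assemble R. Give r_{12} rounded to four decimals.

a_1 = (2, -2, 0, 3); ‖a_1‖ = 4.1231, so e_1 = (0.4851, -0.4851, 0.0000, 0.7276).
r_{12} = e_1·a_2 = 3.6380.

r_{12} = 3.6380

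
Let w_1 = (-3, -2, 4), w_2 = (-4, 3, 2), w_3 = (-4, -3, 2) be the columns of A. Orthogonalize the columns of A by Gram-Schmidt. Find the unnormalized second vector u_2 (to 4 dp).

u_2 = (-2.5517, 3.9655, 0.0690)

w_1 = (-3, -2, 4); ‖w_1‖ = 5.3852, so e_1 = (-0.5571, -0.3714, 0.7428).
e_1·w_2 = (-0.5571)·(-4) + (-0.3714)·3 + 0.7428·2 = 2.5997.
u_2 = w_2 − 2.5997·e_1 = (-2.5517, 3.9655, 0.0690).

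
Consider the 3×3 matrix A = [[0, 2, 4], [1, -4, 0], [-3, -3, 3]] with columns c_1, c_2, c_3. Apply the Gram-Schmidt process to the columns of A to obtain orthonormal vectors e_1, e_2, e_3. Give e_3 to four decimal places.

e_3 = (0.9214, 0.3686, 0.1229)

e_1 = c_1/‖c_1‖ = (0, 1, -3)/3.1623 = (0.0000, 0.3162, -0.9487).
r_{12} = e_1·c_2 = 1.5811.
u_2 = c_2 − 1.5811·e_1 = (2.0000, -4.5000, -1.5000).
‖u_2‖ = 5.1478, so e_2 = (0.3885, -0.8742, -0.2914).
r_{13} = e_1·c_3 = -2.8460; r_{23} = e_2·c_3 = 0.6799.
u_3 = c_3 + 2.8460·e_1 − 0.6799·e_2 = (3.7358, 1.4943, 0.4981).
‖u_3‖ = 4.0543, so e_3 = (0.9214, 0.3686, 0.1229).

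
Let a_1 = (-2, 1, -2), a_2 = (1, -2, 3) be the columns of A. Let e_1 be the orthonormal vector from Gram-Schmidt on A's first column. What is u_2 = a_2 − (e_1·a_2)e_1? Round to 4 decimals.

e_1 = a_1/‖a_1‖ = (-2, 1, -2)/3.0000 = (-0.6667, 0.3333, -0.6667).
r_{12} = e_1·a_2 = -3.3333.
u_2 = a_2 + 3.3333·e_1 = (-1.2222, -0.8889, 0.7778).

u_2 = (-1.2222, -0.8889, 0.7778)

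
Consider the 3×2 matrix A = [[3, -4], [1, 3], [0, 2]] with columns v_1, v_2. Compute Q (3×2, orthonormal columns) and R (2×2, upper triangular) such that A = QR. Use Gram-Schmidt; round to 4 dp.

e_1 = v_1/‖v_1‖ = (3, 1, 0)/3.1623 = (0.9487, 0.3162, 0.0000).
r_{12} = e_1·v_2 = -2.8460.
u_2 = v_2 + 2.8460·e_1 = (-1.3000, 3.9000, 2.0000).
‖u_2‖ = 4.5717, so e_2 = (-0.2844, 0.8531, 0.4375).

Q = [[0.9487, -0.2844], [0.3162, 0.8531], [0.0000, 0.4375]], R = [[3.1623, -2.8460], [0.0000, 4.5717]]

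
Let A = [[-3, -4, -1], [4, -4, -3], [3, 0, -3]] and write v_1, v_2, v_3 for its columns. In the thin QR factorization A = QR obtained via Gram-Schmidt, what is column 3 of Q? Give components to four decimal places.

v_1 = (-3, 4, 3); ‖v_1‖ = 5.8310, so e_1 = (-0.5145, 0.6860, 0.5145).
e_1·v_2 = (-0.5145)·(-4) + 0.6860·(-4) + 0.5145·0 = -0.6860.
u_2 = v_2 + 0.6860·e_1 = (-4.3529, -3.5294, 0.3529).
‖u_2‖ = 5.6151, so e_2 = (-0.7752, -0.6286, 0.0629).
e_1·v_3 = (-0.5145)·(-1) + 0.6860·(-3) + 0.5145·(-3) = -3.0870; e_2·v_3 = (-0.7752)·(-1) + (-0.6286)·(-3) + 0.0629·(-3) = 2.4723.
u_3 = v_3 + 3.0870·e_1 − 2.4723·e_2 = (-0.6716, 0.6716, -1.5672).
‖u_3‖ = 1.8325, so e_3 = (-0.3665, 0.3665, -0.8552).

e_3 = (-0.3665, 0.3665, -0.8552)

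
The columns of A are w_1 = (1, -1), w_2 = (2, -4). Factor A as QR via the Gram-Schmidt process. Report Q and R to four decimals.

w_1 = (1, -1); ‖w_1‖ = 1.4142, so e_1 = (0.7071, -0.7071).
e_1·w_2 = 0.7071·2 + (-0.7071)·(-4) = 4.2426.
u_2 = w_2 − 4.2426·e_1 = (-1.0000, -1.0000).
‖u_2‖ = 1.4142, so e_2 = (-0.7071, -0.7071).

Q = [[0.7071, -0.7071], [-0.7071, -0.7071]], R = [[1.4142, 4.2426], [0.0000, 1.4142]]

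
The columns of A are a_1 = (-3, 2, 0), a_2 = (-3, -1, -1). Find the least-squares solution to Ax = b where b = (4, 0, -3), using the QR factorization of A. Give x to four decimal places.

a_1 = (-3, 2, 0); ‖a_1‖ = 3.6056, so e_1 = (-0.8321, 0.5547, 0.0000).
e_1·a_2 = (-0.8321)·(-3) + 0.5547·(-1) + 0.0000·(-1) = 1.9415.
u_2 = a_2 − 1.9415·e_1 = (-1.3846, -2.0769, -1.0000).
‖u_2‖ = 2.6890, so e_2 = (-0.5149, -0.7724, -0.3719).
Qᵀb = (-3.3282, -0.9440).
Back-substitute: x_2 = -0.9440/2.6890 = -0.3511.
x_1 = (-3.3282 − 1.9415·(-0.3511))/3.6056 = -0.7340.

x = (-0.7340, -0.3511)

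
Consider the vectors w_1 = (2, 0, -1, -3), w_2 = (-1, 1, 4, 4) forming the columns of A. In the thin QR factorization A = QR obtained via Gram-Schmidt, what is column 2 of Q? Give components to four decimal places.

e_2 = (0.4769, 0.3035, 0.8238, 0.0434)

w_1 = (2, 0, -1, -3); ‖w_1‖ = 3.7417, so e_1 = (0.5345, 0.0000, -0.2673, -0.8018).
e_1·w_2 = 0.5345·(-1) + 0.0000·1 + (-0.2673)·4 + (-0.8018)·4 = -4.8107.
u_2 = w_2 + 4.8107·e_1 = (1.5714, 1.0000, 2.7143, 0.1429).
‖u_2‖ = 3.2950, so e_2 = (0.4769, 0.3035, 0.8238, 0.0434).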